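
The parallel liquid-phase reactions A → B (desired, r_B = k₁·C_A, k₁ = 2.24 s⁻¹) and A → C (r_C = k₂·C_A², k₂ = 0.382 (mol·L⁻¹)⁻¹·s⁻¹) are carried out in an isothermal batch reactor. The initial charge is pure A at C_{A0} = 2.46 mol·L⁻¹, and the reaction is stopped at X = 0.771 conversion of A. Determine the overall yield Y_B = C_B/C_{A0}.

0.616

C_A = C_{A0}(1−X) = 0.5633 mol·L⁻¹.
Along a PFR/batch, dC_B/dC_A = −r_B/(r_B+r_C) = −k₁/(k₁+k₂·C_A).
Integrating from C_{A0} to C_A: C_B = (2.24/0.382)·ln[(2.24+0.382·2.46)/(2.24+0.382·0.563)] = 5.864·ln(3.180/2.455) = 1.516 mol·L⁻¹.
Y_B = C_B/C_{A0} = 1.516/2.46 = 0.616.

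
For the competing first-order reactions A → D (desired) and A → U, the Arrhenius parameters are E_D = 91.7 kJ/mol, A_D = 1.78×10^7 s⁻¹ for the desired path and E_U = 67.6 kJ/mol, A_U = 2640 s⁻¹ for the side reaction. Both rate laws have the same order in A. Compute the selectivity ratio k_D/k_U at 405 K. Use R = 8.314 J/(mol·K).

With equal orders, S_{D/U} = k_D/k_U = (A_D/A_U)·exp[(E_U−E_D)/(RT)].
(E_U−E_D)/(RT) = (67.6−91.7)×10³/(8.314×405) = -24100/3367 = -7.157.
k_D/k_U = (1.78×10^7/2640)·exp(-7.157) = 6742 × 7.791×10^-4 = 5.25.
Since E_D > E_U, raising the temperature improves selectivity toward D.

5.25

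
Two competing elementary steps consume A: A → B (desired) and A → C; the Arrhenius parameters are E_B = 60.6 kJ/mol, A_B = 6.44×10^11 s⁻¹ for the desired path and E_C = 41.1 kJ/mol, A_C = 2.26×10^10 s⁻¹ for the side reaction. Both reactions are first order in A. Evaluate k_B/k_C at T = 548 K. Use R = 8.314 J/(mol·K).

k_B/k_C = (A_B/A_C)·exp[−(E_B−E_C)/(RT)] = (A_B/A_C)·exp[(E_C−E_B)/(RT)].
(E_C−E_B)/(RT) = (41.1−60.6)×10³/(8.314×548) = -19500/4556 = -4.280.
k_B/k_C = (6.44×10^11/2.26×10^10)·exp(-4.280) = 28.50 × 0.01384 = 0.394.
Since E_B > E_C, raising the temperature improves selectivity toward B.

0.394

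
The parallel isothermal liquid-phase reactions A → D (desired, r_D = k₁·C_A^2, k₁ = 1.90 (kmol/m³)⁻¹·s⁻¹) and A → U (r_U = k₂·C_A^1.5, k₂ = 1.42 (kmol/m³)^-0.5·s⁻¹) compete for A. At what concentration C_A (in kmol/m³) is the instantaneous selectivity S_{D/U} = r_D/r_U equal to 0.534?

0.159 kmol/m³

S_{D/U} = (k₁/k₂)·C_A^0.5 ⇒ C_A = (S·k₂/k₁)^(2).
= (0.534×1.42/1.90)^(2) = (0.3991)^(2) = 0.159 kmol/m³.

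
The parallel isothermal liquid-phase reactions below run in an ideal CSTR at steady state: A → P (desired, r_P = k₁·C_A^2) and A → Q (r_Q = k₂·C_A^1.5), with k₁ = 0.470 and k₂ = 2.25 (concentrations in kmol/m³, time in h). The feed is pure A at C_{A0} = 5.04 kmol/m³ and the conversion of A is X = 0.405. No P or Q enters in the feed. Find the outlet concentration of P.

Exit C_A = C_{A0}(1−X) = 5.04×0.595 = 2.999 kmol/m³.
A CSTR operates uniformly at the exit composition, giving r_P = 4.227 and r_Q = 11.68 (each k·C_A^n at C_A = 2.999).
Fraction of consumed A going to P: r_P/(r_P+r_Q) = 0.2656.
C_P = 0.2656·C_{A0}·X = 0.2656×5.04×0.405 = 0.542 kmol/m³.

0.542 kmol/m³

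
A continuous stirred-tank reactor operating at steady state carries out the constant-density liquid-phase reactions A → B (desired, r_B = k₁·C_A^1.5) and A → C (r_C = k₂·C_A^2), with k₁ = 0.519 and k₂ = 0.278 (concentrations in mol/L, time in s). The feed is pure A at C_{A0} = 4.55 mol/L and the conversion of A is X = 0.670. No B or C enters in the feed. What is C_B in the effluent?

Exit C_A = C_{A0}(1−X) = 4.55×0.330 = 1.501 mol/L.
In a CSTR the entire volume is at exit conditions, so r_B = 0.519×1.501^1.5 = 0.9549 and r_C = 0.278×1.501^2 = 0.6268.
Fraction of consumed A going to B: r_B/(r_B+r_C) = 0.6037.
C_B = 0.6037·C_{A0}·X = 0.6037×4.55×0.670 = 1.84 mol/L.

1.84 mol/L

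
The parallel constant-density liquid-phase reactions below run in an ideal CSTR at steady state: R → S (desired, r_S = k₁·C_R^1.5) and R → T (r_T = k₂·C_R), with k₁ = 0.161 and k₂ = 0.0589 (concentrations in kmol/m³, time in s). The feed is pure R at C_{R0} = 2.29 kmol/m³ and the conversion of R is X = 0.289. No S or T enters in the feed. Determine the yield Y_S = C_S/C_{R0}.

Exit C_R = C_{R0}(1−X) = 2.29×0.711 = 1.628 kmol/m³.
Rates in a CSTR are evaluated at the outlet concentration: r_S = 0.161×1.628^1.5 = 0.3345, r_T = 0.0589×1.628 = 0.09590.
Fraction of consumed R going to S: r_S/(r_S+r_T) = 0.7772.
C_S = 0.7772·C_{R0}·X = 0.7772×2.29×0.289 = 0.514 kmol/m³; Y_S = C_S/C_{R0} = 0.225.

0.225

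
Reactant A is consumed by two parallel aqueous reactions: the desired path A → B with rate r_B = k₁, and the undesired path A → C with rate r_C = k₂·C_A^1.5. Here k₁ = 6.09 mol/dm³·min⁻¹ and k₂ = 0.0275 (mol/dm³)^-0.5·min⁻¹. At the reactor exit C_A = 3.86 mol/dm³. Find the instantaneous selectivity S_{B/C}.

S_{B/C} = r_B/r_C = (k₁)/(k₂·C_A^1.5) = (k₁/k₂)·C_A^-1.5.
= (6.09) / (0.0275×3.860^1.5) = 6.090/0.2086 = 29.2.

29.2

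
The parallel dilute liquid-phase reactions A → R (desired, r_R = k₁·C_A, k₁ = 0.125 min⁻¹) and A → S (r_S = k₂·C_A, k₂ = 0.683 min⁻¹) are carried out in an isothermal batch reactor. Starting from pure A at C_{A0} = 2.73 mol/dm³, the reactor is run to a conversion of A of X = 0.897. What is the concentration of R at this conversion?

C_A = C_{A0}(1−X) = 0.2812 mol/dm³.
Both paths are first order in A, so the instantaneous fraction to R is constant: dC_R/d(−C_A) = k₁/(k₁+k₂) = 0.1547.
C_R = 0.1547·(C_{A0}−C_A) = 0.1547×2.449 = 0.379 mol/dm³.

0.379 mol/dm³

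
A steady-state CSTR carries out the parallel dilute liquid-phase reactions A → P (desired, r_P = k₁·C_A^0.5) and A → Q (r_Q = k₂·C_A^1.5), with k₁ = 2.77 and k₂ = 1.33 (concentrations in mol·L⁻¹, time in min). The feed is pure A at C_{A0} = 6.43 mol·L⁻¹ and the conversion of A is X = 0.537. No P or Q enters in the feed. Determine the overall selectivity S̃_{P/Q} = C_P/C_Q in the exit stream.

Exit C_A = C_{A0}(1−X) = 6.43×0.463 = 2.977 mol·L⁻¹.
A CSTR operates uniformly at the exit composition, giving r_P = 4.779 and r_Q = 6.832 (each k·C_A^n at C_A = 2.977).
Overall selectivity = C_P/C_Q = r_Pτ/(r_Qτ) = r_P/r_Q = 0.700.

0.700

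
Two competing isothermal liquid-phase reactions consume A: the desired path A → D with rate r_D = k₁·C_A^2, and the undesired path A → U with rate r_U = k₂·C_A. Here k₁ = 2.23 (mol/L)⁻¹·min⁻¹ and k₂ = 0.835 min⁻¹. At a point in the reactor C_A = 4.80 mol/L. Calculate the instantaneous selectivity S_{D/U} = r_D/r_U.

S_{D/U} = r_D/r_U = (k₁·C_A^2)/(k₂·C_A) = (k₁/k₂)·C_A.
= (2.23×4.800^2) / (0.835×4.800) = 51.38/4.008 = 12.8.
Since the desired path is higher order in A, keeping C_A high (PFR or concentrated feed) favours D.

12.8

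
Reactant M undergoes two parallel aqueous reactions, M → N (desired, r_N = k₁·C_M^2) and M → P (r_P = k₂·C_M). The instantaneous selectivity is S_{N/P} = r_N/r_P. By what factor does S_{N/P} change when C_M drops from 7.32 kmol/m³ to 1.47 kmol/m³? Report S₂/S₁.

S_{N/P} = (k₁/k₂)·C_M, so S₂/S₁ = (C_{M,2}/C_{M,1}).
= 1.47/7.32 = 0.201.

0.201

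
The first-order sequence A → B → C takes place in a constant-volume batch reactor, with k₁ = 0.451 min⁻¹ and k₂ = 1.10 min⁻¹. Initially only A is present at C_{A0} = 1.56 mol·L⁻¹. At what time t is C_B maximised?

For first-order series the maximum of C_B occurs at t_opt = ln(k₂/k₁)/(k₂−k₁).
= ln(1.10/0.451)/(1.10−0.451) = ln(2.439)/0.6490 = 0.8916/0.6490 = 1.37 min.

1.37 min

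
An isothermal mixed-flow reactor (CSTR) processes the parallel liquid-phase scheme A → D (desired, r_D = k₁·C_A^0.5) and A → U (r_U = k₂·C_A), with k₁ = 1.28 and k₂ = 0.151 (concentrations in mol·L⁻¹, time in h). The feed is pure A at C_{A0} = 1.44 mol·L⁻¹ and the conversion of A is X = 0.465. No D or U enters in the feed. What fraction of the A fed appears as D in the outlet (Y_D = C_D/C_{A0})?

0.421

Exit C_A = C_{A0}(1−X) = 1.44×0.535 = 0.7704 mol·L⁻¹.
A CSTR operates uniformly at the exit composition, giving r_D = 1.123 and r_U = 0.1163 (each k·C_A^n at C_A = 0.7704).
Fraction of consumed A going to D: r_D/(r_D+r_U) = 0.9062.
C_D = 0.9062·C_{A0}·X = 0.9062×1.44×0.465 = 0.607 mol·L⁻¹; Y_D = C_D/C_{A0} = 0.421.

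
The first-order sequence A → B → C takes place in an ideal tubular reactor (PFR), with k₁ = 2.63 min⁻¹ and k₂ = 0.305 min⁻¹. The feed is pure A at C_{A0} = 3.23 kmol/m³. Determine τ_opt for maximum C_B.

The intermediate peaks when r₁ = r₂, i.e. k₁e^(−k₁τ) = k₂e^(−k₂τ), giving τ_opt = ln(k₂/k₁)/(k₂−k₁).
= ln(0.305/2.63)/(0.305−2.63) = ln(0.1160)/-2.325 = -2.154/-2.325 = 0.927 min.

0.927 min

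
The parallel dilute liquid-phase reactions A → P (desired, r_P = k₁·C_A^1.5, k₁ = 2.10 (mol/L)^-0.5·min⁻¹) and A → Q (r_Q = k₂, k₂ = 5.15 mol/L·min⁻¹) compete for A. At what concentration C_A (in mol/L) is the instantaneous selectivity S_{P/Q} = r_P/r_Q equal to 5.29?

S_{P/Q} = (k₁/k₂)·C_A^1.5 ⇒ C_A = (S·k₂/k₁)^(1/1.5).
= (5.29×5.15/2.10)^(0.6667) = (12.97)^(0.6667) = 5.52 mol/L.

5.52 mol/L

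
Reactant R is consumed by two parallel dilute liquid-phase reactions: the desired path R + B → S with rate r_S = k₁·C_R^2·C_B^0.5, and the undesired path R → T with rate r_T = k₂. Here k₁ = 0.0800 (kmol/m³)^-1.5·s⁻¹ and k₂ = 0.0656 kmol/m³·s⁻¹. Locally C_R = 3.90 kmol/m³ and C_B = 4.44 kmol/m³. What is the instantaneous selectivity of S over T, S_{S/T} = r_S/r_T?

S_{S/T} = r_S/r_T = (k₁·C_R^2·C_B^0.5)/(k₂) = (k₁/k₂)·C_R^2·C_B^0.5.
= (0.0800×3.900^2×4.440^0.5) / (0.0656) = 2.564/0.06560 = 39.1.
Since the desired path is higher order in R, keeping C_R high (PFR or concentrated feed) favours S.

39.1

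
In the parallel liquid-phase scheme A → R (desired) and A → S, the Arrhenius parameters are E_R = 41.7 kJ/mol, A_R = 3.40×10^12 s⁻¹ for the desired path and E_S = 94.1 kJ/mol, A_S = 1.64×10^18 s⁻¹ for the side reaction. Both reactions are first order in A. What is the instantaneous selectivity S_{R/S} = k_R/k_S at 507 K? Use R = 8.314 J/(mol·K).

0.519

With equal orders, S_{R/S} = k_R/k_S = (A_R/A_S)·exp[(E_S−E_R)/(RT)].
(E_S−E_R)/(RT) = (94.1−41.7)×10³/(8.314×507) = 52400/4215 = 12.43.
k_R/k_S = (3.40×10^12/1.64×10^18)·exp(12.43) = 2.073×10^-6 × 2.505×10^5 = 0.519.
Since E_R < E_S, lowering the temperature improves selectivity toward R.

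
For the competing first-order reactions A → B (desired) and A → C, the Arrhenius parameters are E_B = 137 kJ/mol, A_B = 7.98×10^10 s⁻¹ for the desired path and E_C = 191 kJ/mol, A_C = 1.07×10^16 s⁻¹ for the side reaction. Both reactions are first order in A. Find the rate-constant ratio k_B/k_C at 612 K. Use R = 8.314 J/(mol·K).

0.303

With equal orders, S_{B/C} = k_B/k_C = (A_B/A_C)·exp[(E_C−E_B)/(RT)].
(E_C−E_B)/(RT) = (191−137)×10³/(8.314×612) = 54000/5088 = 10.61.
k_B/k_C = (7.98×10^10/1.07×10^16)·exp(10.61) = 7.458×10^-6 × 40654 = 0.303.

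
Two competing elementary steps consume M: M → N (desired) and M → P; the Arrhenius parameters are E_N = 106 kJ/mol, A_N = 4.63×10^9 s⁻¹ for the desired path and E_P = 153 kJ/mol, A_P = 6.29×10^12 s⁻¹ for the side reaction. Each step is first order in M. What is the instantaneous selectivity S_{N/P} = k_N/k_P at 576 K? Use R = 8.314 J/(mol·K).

k_N/k_P = (A_N/A_P)·exp[−(E_N−E_P)/(RT)] = (A_N/A_P)·exp[(E_P−E_N)/(RT)].
(E_P−E_N)/(RT) = (153−106)×10³/(8.314×576) = 47000/4789 = 9.814.
k_N/k_P = (4.63×10^9/6.29×10^12)·exp(9.814) = 7.361×10^-4 × 18296 = 13.5.

13.5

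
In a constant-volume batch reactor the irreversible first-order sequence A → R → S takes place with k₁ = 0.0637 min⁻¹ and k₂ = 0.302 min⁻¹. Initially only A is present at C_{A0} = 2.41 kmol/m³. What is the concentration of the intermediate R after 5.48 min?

Solving the coupled first-order balances gives C_R(t) = [k₁/(k₂−k₁)]·C_{A0}·(e^(−k₁t) − e^(−k₂t)).
e^(−k₁t) = e^(−0.0637×5.48) = e^(−0.3491) = 0.7053; e^(−k₂t) = e^(−1.655) = 0.1911.
C_R = 0.0637×2.41/(0.302−0.0637) × (0.7053−0.1911) = 0.6442×0.5142 = 0.3313 kmol/m³.

0.331 kmol/m³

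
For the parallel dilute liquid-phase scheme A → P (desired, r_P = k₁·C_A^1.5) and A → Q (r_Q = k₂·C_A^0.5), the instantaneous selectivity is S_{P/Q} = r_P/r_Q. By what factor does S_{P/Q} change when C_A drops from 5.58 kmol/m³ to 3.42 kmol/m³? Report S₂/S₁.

0.613

S_{P/Q} = (k₁/k₂)·C_A, so S₂/S₁ = (C_{A,2}/C_{A,1}).
= 3.42/5.58 = 0.613.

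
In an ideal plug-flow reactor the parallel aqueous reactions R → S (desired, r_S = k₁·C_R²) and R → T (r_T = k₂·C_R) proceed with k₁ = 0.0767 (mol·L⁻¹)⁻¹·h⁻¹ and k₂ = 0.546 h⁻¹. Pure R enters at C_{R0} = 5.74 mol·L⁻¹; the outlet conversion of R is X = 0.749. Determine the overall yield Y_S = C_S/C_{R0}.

C_R = C_{R0}(1−X) = 1.441 mol·L⁻¹.
Along a PFR/batch, dC_T/dC_R = −r_T/(r_S+r_T) = −k₂/(k₂+k₁·C_R).
Integrating from C_{R0} to C_R: C_T = (0.546/0.0767)·ln[(0.546+0.0767·5.74)/(0.546+0.0767·1.44)] = 7.119·ln(0.9863/0.6565) = 2.897 mol·L⁻¹.
Then C_S = (C_{R0}−C_R) − C_T = 4.299 − 2.897 = 1.402 mol·L⁻¹.
Y_S = C_S/C_{R0} = 1.402/5.74 = 0.244.

0.244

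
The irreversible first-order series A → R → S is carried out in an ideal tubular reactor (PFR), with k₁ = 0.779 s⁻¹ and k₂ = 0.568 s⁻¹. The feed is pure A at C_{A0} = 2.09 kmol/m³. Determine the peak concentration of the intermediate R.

For a first-order series the maximum intermediate yield is C_{R,max}/C_{A0} = (k₁/k₂)^[k₂/(k₂−k₁)].
= (0.779/0.568)^(0.568/(0.568−0.779)) = (1.371)^(-2.692) = 0.4273.
C_{R,max} = 0.4273×2.09 = 0.893 kmol/m³.

0.893 kmol/m³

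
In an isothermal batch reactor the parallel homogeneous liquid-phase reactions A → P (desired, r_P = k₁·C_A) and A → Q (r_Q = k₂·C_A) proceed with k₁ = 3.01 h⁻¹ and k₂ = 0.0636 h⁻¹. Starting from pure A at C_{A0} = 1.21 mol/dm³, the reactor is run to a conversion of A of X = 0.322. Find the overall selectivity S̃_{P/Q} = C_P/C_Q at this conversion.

C_A = C_{A0}(1−X) = 0.8204 mol/dm³.
Both paths are first order in A, so the instantaneous fraction to P is constant: dC_P/d(−C_A) = k₁/(k₁+k₂) = 0.9793.
C_P = 0.9793·(C_{A0}−C_A) = 0.9793×0.3896 = 0.382 mol/dm³.
C_Q = (C_{A0}−C_A)−C_P = 0.008062 mol/dm³; S̃_{P/Q} = 0.3816/0.008062 = 47.3.

47.3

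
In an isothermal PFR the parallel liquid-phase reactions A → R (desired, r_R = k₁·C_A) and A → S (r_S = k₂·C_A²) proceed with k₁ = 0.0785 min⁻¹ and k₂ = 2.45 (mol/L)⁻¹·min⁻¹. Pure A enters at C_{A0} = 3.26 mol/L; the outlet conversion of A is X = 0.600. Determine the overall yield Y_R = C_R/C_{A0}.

C_A = C_{A0}(1−X) = 1.304 mol/L.
Along a PFR/batch, dC_R/dC_A = −r_R/(r_R+r_S) = −k₁/(k₁+k₂·C_A).
Integrating from C_{A0} to C_A: C_R = (0.0785/2.45)·ln[(0.0785+2.45·3.26)/(0.0785+2.45·1.30)] = 0.03204·ln(8.066/3.273) = 0.02889 mol/L.
Y_R = C_R/C_{A0} = 0.02889/3.26 = 0.00886.

0.00886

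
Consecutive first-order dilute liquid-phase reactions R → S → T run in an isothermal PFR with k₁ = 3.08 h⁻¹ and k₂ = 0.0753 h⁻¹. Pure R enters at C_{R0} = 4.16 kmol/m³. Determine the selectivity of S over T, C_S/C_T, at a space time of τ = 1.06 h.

Solving the coupled first-order balances gives C_S(τ) = [k₁/(k₂−k₁)]·C_{R0}·(e^(−k₁τ) − e^(−k₂τ)).
e^(−k₁τ) = e^(−3.08×1.06) = e^(−3.265) = 0.03820; e^(−k₂τ) = e^(−0.07982) = 0.9233.
C_S = 3.08×4.16/(0.0753−3.08) × (0.03820−0.9233) = (-4.264)×(-0.8851) = 3.774 kmol/m³.
C_R = C_{R0}e^(−k₁τ) = 0.1589 kmol/m³, so C_T = C_{R0}−C_R−C_S = 0.2269 kmol/m³; C_S/C_T = 16.6.

16.6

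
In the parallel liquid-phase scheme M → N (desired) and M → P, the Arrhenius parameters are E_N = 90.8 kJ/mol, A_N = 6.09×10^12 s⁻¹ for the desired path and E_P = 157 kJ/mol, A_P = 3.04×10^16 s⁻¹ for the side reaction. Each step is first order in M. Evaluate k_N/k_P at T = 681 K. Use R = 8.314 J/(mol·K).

k_N/k_P = (A_N/A_P)·exp[−(E_N−E_P)/(RT)] = (A_N/A_P)·exp[(E_P−E_N)/(RT)].
(E_P−E_N)/(RT) = (157−90.8)×10³/(8.314×681) = 66200/5662 = 11.69.
k_N/k_P = (6.09×10^12/3.04×10^16)·exp(11.69) = 2.003×10^-4 × 1.196×10^5 = 24.0.

24.0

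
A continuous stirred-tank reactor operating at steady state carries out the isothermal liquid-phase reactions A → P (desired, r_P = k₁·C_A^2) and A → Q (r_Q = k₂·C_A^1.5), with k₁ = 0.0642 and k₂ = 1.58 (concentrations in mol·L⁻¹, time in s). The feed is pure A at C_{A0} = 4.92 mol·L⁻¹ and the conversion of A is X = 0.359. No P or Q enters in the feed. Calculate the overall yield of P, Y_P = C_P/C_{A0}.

Exit C_A = C_{A0}(1−X) = 4.92×0.641 = 3.154 mol·L⁻¹.
A CSTR operates uniformly at the exit composition, giving r_P = 0.6385 and r_Q = 8.849 (each k·C_A^n at C_A = 3.154).
Fraction of consumed A going to P: r_P/(r_P+r_Q) = 0.06730.
C_P = 0.06730·C_{A0}·X = 0.06730×4.92×0.359 = 0.119 mol·L⁻¹; Y_P = C_P/C_{A0} = 0.0242.

0.0242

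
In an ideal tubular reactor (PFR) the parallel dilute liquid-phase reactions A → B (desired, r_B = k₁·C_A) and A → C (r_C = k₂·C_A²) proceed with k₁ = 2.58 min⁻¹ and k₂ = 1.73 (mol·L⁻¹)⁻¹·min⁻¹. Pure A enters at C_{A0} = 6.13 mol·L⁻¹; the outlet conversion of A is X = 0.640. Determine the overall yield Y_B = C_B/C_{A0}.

0.176

C_A = C_{A0}(1−X) = 2.207 mol·L⁻¹.
Along a PFR/batch, dC_B/dC_A = −r_B/(r_B+r_C) = −k₁/(k₁+k₂·C_A).
Integrating from C_{A0} to C_A: C_B = (2.58/1.73)·ln[(2.58+1.73·6.13)/(2.58+1.73·2.21)] = 1.491·ln(13.18/6.398) = 1.078 mol·L⁻¹.
Y_B = C_B/C_{A0} = 1.078/6.13 = 0.176.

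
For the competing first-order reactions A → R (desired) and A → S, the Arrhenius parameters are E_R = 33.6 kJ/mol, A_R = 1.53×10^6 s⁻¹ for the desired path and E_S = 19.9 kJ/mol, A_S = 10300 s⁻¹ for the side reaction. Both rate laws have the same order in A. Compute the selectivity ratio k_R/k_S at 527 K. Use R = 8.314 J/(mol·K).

6.51

k_R/k_S = (A_R/A_S)·exp[−(E_R−E_S)/(RT)] = (A_R/A_S)·exp[(E_S−E_R)/(RT)].
(E_S−E_R)/(RT) = (19.9−33.6)×10³/(8.314×527) = -13700/4381 = -3.127.
k_R/k_S = (1.53×10^6/10300)·exp(-3.127) = 148.5 × 0.04386 = 6.51.
Since E_R > E_S, raising the temperature improves selectivity toward R.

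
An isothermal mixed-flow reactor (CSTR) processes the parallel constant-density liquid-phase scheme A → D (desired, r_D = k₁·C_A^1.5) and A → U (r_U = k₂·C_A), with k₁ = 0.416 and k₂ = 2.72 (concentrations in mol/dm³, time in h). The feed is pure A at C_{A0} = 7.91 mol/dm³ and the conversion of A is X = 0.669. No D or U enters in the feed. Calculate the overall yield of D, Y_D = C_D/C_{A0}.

0.133

Exit C_A = C_{A0}(1−X) = 7.91×0.331 = 2.618 mol/dm³.
A CSTR operates uniformly at the exit composition, giving r_D = 1.762 and r_U = 7.122 (each k·C_A^n at C_A = 2.618).
Fraction of consumed A going to D: r_D/(r_D+r_U) = 0.1984.
C_D = 0.1984·C_{A0}·X = 0.1984×7.91×0.669 = 1.05 mol/dm³; Y_D = C_D/C_{A0} = 0.133.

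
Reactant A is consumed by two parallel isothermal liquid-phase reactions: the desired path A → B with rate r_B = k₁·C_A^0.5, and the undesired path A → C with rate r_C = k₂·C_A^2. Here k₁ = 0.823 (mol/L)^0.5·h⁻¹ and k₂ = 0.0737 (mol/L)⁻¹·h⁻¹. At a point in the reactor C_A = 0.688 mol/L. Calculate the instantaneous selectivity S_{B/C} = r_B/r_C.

S_{B/C} = r_B/r_C = (k₁·C_A^0.5)/(k₂·C_A^2) = (k₁/k₂)·C_A^-1.5.
= (0.823×0.6880^0.5) / (0.0737×0.6880^2) = 0.6826/0.03489 = 19.6.

19.6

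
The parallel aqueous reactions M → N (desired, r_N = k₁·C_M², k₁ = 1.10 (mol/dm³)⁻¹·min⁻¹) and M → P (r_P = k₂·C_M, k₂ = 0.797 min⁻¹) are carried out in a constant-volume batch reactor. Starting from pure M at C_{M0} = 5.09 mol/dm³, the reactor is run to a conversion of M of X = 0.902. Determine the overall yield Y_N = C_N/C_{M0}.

0.680

C_M = C_{M0}(1−X) = 0.4988 mol/dm³.
Along a PFR/batch, dC_P/dC_M = −r_P/(r_N+r_P) = −k₂/(k₂+k₁·C_M).
Integrating from C_{M0} to C_M: C_P = (0.797/1.10)·ln[(0.797+1.10·5.09)/(0.797+1.10·0.499)] = 0.7245·ln(6.396/1.346) = 1.129 mol/dm³.
Then C_N = (C_{M0}−C_M) − C_P = 4.591 − 1.129 = 3.462 mol/dm³.
Y_N = C_N/C_{M0} = 3.462/5.09 = 0.680.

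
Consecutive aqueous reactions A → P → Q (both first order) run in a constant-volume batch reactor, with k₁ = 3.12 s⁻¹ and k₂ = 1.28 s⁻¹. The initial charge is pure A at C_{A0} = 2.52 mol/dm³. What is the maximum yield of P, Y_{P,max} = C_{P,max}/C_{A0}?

0.538

For a first-order series the maximum intermediate yield is C_{P,max}/C_{A0} = (k₁/k₂)^[k₂/(k₂−k₁)].
= (3.12/1.28)^(1.28/(1.28−3.12)) = (2.438)^(-0.6957) = 0.5380.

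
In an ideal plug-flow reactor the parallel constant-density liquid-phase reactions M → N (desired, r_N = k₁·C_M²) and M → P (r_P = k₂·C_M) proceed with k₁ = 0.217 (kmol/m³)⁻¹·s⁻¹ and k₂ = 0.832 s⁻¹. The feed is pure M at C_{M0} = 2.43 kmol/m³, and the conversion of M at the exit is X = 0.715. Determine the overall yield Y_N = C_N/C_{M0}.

0.202

C_M = C_{M0}(1−X) = 0.6926 kmol/m³.
Along a PFR/batch, dC_P/dC_M = −r_P/(r_N+r_P) = −k₂/(k₂+k₁·C_M).
Integrating from C_{M0} to C_M: C_P = (0.832/0.217)·ln[(0.832+0.217·2.43)/(0.832+0.217·0.693)] = 3.834·ln(1.359/0.9823) = 1.246 kmol/m³.
Then C_N = (C_{M0}−C_M) − C_P = 1.737 − 1.246 = 0.4919 kmol/m³.
Y_N = C_N/C_{M0} = 0.4919/2.43 = 0.202.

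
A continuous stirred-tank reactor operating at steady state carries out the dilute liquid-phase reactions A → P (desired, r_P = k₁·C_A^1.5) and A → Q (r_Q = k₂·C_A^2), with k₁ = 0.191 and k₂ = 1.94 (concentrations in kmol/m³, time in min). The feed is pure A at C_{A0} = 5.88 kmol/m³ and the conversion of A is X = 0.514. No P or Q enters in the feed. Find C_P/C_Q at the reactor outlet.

Exit C_A = C_{A0}(1−X) = 5.88×0.486 = 2.858 kmol/m³.
In a CSTR the entire volume is at exit conditions, so r_P = 0.191×2.858^1.5 = 0.9227 and r_Q = 1.94×2.858^2 = 15.84.
Overall selectivity = C_P/C_Q = r_Pτ/(r_Qτ) = r_P/r_Q = 0.0582.

0.0582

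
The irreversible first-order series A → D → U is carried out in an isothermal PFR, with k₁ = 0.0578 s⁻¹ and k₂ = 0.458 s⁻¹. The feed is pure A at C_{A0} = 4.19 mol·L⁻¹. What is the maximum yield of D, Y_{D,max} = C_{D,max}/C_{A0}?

0.0936

For a first-order series the maximum intermediate yield is C_{D,max}/C_{A0} = (k₁/k₂)^[k₂/(k₂−k₁)].
= (0.0578/0.458)^(0.458/(0.458−0.0578)) = (0.1262)^(1.144) = 0.09359.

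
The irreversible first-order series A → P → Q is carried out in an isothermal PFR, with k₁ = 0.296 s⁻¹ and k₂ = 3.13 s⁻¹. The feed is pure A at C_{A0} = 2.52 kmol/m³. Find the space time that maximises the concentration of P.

0.832 s

For first-order series the maximum of C_P occurs at τ_opt = ln(k₂/k₁)/(k₂−k₁).
= ln(3.13/0.296)/(3.13−0.296) = ln(10.57)/2.834 = 2.358/2.834 = 0.832 s.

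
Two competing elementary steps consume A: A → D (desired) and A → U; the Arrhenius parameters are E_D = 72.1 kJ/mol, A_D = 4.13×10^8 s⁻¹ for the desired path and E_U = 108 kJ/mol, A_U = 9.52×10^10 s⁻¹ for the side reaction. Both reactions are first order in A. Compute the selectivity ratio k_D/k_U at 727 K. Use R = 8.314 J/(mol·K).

Since both paths have the same order in A, the concentration cancels and S_{D/U} = k_D/k_U = (A_D/A_U)·exp[(E_U−E_D)/(RT)].
(E_U−E_D)/(RT) = (108−72.1)×10³/(8.314×727) = 35900/6044 = 5.940.
k_D/k_U = (4.13×10^8/9.52×10^10)·exp(5.940) = 0.004338 × 379.7 = 1.65.
Since E_D < E_U, lowering the temperature improves selectivity toward D.

1.65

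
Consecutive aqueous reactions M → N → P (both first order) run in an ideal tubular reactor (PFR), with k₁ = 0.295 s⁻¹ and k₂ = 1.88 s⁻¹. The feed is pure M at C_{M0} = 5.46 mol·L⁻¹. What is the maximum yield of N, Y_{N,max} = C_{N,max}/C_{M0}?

0.111

At the optimum, C_{N,max}/C_{M0} = (k₁/k₂)^[k₂/(k₂−k₁)].
= (0.295/1.88)^(1.88/(1.88−0.295)) = (0.1569)^(1.186) = 0.1112.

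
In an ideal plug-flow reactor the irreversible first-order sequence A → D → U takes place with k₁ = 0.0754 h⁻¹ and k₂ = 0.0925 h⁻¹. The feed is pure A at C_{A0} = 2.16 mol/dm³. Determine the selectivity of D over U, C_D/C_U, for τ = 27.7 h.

0.308

The intermediate concentration in a first-order A→B→C sequence is C_D = k₁C_{A0}(e^(−k₁τ) − e^(−k₂τ))/(k₂−k₁).
e^(−k₁τ) = e^(−0.0754×27.7) = e^(−2.089) = 0.1239; e^(−k₂τ) = e^(−2.562) = 0.07713.
C_D = 0.0754×2.16/(0.0925−0.0754) × (0.1239−0.07713) = 9.524×0.04673 = 0.4451 mol/dm³.
C_A = C_{A0}e^(−k₁τ) = 0.2675 mol/dm³, so C_U = C_{A0}−C_A−C_D = 1.447 mol/dm³; C_D/C_U = 0.308.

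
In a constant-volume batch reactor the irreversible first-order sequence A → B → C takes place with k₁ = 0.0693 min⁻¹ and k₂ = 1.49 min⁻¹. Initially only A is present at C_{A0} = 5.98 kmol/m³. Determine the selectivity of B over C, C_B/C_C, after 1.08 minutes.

The intermediate concentration in a first-order A→B→C sequence is C_B = k₁C_{A0}(e^(−k₁t) − e^(−k₂t))/(k₂−k₁).
e^(−k₁t) = e^(−0.0693×1.08) = e^(−0.07484) = 0.9279; e^(−k₂t) = e^(−1.609) = 0.2000.
C_B = 0.0693×5.98/(1.49−0.0693) × (0.9279−0.2000) = 0.2917×0.7278 = 0.2123 kmol/m³.
C_A = C_{A0}e^(−k₁t) = 5.549 kmol/m³, so C_C = C_{A0}−C_A−C_B = 0.2189 kmol/m³; C_B/C_C = 0.970.

0.970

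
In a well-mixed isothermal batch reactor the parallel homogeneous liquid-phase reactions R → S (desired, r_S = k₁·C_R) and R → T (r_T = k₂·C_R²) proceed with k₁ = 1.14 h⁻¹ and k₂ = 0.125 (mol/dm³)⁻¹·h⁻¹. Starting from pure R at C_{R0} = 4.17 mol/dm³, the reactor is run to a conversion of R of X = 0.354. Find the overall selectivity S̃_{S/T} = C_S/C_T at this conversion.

2.67

C_R = C_{R0}(1−X) = 2.694 mol/dm³.
Along a PFR/batch, dC_S/dC_R = −r_S/(r_S+r_T) = −k₁/(k₁+k₂·C_R).
Integrating from C_{R0} to C_R: C_S = (1.14/0.125)·ln[(1.14+0.125·4.17)/(1.14+0.125·2.69)] = 9.120·ln(1.661/1.477) = 1.074 mol/dm³.
C_T = (C_{R0}−C_R)−C_S = 0.4024 mol/dm³; S̃_{S/T} = 1.074/0.4024 = 2.67.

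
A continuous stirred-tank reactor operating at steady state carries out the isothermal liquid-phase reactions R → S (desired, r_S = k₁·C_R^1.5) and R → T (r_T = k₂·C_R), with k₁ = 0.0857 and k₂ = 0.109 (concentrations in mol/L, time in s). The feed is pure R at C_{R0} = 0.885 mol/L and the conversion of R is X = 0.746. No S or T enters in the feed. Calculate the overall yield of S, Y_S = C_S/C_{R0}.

0.203

Exit C_R = C_{R0}(1−X) = 0.885×0.254 = 0.2248 mol/L.
In a CSTR the entire volume is at exit conditions, so r_S = 0.0857×0.2248^1.5 = 0.009134 and r_T = 0.109×0.2248 = 0.02450.
Fraction of consumed R going to S: r_S/(r_S+r_T) = 0.2715.
C_S = 0.2715·C_{R0}·X = 0.2715×0.885×0.746 = 0.179 mol/L; Y_S = C_S/C_{R0} = 0.203.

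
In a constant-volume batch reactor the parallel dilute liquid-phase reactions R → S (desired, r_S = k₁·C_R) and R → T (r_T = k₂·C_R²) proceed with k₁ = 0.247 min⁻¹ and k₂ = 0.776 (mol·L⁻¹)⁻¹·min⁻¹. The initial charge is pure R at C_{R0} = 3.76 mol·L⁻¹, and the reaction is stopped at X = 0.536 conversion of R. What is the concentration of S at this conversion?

0.217 mol·L⁻¹

C_R = C_{R0}(1−X) = 1.745 mol·L⁻¹.
Along a PFR/batch, dC_S/dC_R = −r_S/(r_S+r_T) = −k₁/(k₁+k₂·C_R).
Integrating from C_{R0} to C_R: C_S = (0.247/0.776)·ln[(0.247+0.776·3.76)/(0.247+0.776·1.74)] = 0.3183·ln(3.165/1.601) = 0.2169 mol·L⁻¹.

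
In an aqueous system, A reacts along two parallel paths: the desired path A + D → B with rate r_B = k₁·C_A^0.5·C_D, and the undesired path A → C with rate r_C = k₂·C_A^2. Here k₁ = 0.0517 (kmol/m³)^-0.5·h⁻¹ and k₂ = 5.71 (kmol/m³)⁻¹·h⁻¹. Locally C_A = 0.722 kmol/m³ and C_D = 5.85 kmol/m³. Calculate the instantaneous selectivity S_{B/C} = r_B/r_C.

S_{B/C} = r_B/r_C = (k₁·C_A^0.5·C_D)/(k₂·C_A^2) = (k₁/k₂)·C_A^-1.5·C_D.
= (0.0517×0.7220^0.5×5.850) / (5.71×0.7220^2) = 0.2570/2.977 = 0.0863.
The undesired path is higher order in A, so low C_A (CSTR or dilute feed) favours B.

0.0863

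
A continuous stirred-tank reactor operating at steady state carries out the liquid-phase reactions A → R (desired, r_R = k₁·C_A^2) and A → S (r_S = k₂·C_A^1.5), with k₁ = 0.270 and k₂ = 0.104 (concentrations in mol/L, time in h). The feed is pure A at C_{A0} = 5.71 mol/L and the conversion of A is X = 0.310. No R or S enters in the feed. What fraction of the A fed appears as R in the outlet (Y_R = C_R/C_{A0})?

Exit C_A = C_{A0}(1−X) = 5.71×0.690 = 3.940 mol/L.
Rates in a CSTR are evaluated at the outlet concentration: r_R = 0.270×3.940^2 = 4.191, r_S = 0.104×3.940^1.5 = 0.8133.
Fraction of consumed A going to R: r_R/(r_R+r_S) = 0.8375.
C_R = 0.8375·C_{A0}·X = 0.8375×5.71×0.310 = 1.48 mol/L; Y_R = C_R/C_{A0} = 0.260.

0.260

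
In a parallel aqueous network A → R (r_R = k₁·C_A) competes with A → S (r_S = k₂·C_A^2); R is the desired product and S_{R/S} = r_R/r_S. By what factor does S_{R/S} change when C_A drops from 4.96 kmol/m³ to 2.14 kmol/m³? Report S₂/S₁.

S_{R/S} = (k₁/k₂)·C_A⁻¹, so S₂/S₁ = (C_{A,2}/C_{A,1})⁻¹.
= 4.96/2.14 = 2.32.

2.32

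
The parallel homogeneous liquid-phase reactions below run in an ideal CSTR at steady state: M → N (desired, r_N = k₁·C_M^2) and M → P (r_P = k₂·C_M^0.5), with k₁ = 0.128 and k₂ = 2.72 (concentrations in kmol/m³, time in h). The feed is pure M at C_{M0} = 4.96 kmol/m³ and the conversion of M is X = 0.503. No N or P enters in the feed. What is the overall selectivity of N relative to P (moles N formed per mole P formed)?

0.182

Exit C_M = C_{M0}(1−X) = 4.96×0.497 = 2.465 kmol/m³.
A CSTR operates uniformly at the exit composition, giving r_N = 0.7778 and r_P = 4.271 (each k·C_M^n at C_M = 2.465).
Overall selectivity = C_N/C_P = r_Nτ/(r_Pτ) = r_N/r_P = 0.182.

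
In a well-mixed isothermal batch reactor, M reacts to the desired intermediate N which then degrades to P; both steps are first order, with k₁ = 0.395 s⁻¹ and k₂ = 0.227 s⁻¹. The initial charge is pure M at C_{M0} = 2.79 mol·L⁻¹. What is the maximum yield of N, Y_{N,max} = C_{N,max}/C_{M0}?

Evaluating C_N at t_opt = ln(k₂/k₁)/(k₂−k₁) gives C_{N,max}/C_{M0} = (k₁/k₂)^[k₂/(k₂−k₁)].
= (0.395/0.227)^(0.227/(0.227−0.395)) = (1.740)^(-1.351) = 0.4731.

0.473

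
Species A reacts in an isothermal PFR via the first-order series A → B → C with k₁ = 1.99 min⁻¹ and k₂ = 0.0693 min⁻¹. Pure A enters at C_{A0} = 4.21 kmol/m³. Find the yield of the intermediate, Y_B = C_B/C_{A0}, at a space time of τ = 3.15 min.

0.831

For first-order series with pure A initially, C_B(τ) = k₁C_{A0}/(k₂−k₁)·(e^(−k₁τ) − e^(−k₂τ)).
e^(−k₁τ) = e^(−1.99×3.15) = e^(−6.268) = 0.001895; e^(−k₂τ) = e^(−0.2183) = 0.8039.
C_B = 1.99×4.21/(0.0693−1.99) × (0.001895−0.8039) = (-4.362)×(-0.8020) = 3.498 kmol/m³.
Y_B = C_B/C_{A0} = 3.498/4.21 = 0.831.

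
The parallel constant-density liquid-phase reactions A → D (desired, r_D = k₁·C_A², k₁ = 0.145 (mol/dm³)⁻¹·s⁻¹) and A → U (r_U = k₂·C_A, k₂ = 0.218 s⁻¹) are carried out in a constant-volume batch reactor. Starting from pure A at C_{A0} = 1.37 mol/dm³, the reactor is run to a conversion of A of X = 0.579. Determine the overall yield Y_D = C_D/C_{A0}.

C_A = C_{A0}(1−X) = 0.5768 mol/dm³.
Along a PFR/batch, dC_U/dC_A = −r_U/(r_D+r_U) = −k₂/(k₂+k₁·C_A).
Integrating from C_{A0} to C_A: C_U = (0.218/0.145)·ln[(0.218+0.145·1.37)/(0.218+0.145·0.577)] = 1.503·ln(0.4166/0.3016) = 0.4857 mol/dm³.
Then C_D = (C_{A0}−C_A) − C_U = 0.7932 − 0.4857 = 0.3076 mol/dm³.
Y_D = C_D/C_{A0} = 0.3076/1.37 = 0.224.

0.224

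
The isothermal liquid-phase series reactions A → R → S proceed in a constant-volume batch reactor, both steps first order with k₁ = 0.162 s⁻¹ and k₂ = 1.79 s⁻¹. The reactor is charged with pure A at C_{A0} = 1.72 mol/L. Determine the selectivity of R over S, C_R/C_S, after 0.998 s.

Solving the coupled first-order balances gives C_R(t) = [k₁/(k₂−k₁)]·C_{A0}·(e^(−k₁t) − e^(−k₂t)).
e^(−k₁t) = e^(−0.162×0.998) = e^(−0.1617) = 0.8507; e^(−k₂t) = e^(−1.786) = 0.1676.
C_R = 0.162×1.72/(1.79−0.162) × (0.8507−0.1676) = 0.1712×0.6832 = 0.1169 mol/L.
C_A = C_{A0}e^(−k₁t) = 1.463 mol/L, so C_S = C_{A0}−C_A−C_R = 0.1398 mol/L; C_R/C_S = 0.836.

0.836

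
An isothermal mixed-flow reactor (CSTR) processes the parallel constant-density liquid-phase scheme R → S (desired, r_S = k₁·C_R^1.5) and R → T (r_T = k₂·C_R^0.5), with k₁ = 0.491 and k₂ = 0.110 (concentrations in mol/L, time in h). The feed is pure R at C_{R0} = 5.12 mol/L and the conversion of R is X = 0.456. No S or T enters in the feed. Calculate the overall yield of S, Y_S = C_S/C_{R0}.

0.422

Exit C_R = C_{R0}(1−X) = 5.12×0.544 = 2.785 mol/L.
A CSTR operates uniformly at the exit composition, giving r_S = 2.282 and r_T = 0.1836 (each k·C_R^n at C_R = 2.785).
Fraction of consumed R going to S: r_S/(r_S+r_T) = 0.9256.
C_S = 0.9256·C_{R0}·X = 0.9256×5.12×0.456 = 2.16 mol/L; Y_S = C_S/C_{R0} = 0.422.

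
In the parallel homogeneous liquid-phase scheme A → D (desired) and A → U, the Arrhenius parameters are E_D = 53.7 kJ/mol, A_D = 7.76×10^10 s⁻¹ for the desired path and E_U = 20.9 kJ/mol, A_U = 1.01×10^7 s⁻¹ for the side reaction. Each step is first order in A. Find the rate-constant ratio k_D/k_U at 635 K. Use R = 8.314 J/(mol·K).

Since both paths have the same order in A, the concentration cancels and S_{D/U} = k_D/k_U = (A_D/A_U)·exp[(E_U−E_D)/(RT)].
(E_U−E_D)/(RT) = (20.9−53.7)×10³/(8.314×635) = -32800/5279 = -6.213.
k_D/k_U = (7.76×10^10/1.01×10^7)·exp(-6.213) = 7683 × 0.002004 = 15.4.
Since E_D > E_U, raising the temperature improves selectivity toward D.

15.4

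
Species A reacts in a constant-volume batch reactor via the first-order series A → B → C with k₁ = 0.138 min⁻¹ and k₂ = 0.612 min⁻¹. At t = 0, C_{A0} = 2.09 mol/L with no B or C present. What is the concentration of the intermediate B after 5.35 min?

For first-order series with pure A initially, C_B(t) = k₁C_{A0}/(k₂−k₁)·(e^(−k₁t) − e^(−k₂t)).
e^(−k₁t) = e^(−0.138×5.35) = e^(−0.7383) = 0.4779; e^(−k₂t) = e^(−3.274) = 0.03785.
C_B = 0.138×2.09/(0.612−0.138) × (0.4779−0.03785) = 0.6085×0.4401 = 0.2678 mol/L.

0.268 mol/L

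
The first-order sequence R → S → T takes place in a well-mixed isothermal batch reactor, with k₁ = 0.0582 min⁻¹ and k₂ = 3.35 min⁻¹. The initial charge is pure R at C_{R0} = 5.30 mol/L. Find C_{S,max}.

0.0857 mol/L

For a first-order series the maximum intermediate yield is C_{S,max}/C_{R0} = (k₁/k₂)^[k₂/(k₂−k₁)].
= (0.0582/3.35)^(3.35/(3.35−0.0582)) = (0.01737)^(1.018) = 0.01617.
C_{S,max} = 0.01617×5.30 = 0.0857 mol/L.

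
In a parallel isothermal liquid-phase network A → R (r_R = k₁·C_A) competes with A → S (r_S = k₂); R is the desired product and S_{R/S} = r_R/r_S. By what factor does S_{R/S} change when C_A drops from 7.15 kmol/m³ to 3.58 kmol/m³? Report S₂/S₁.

0.501

S_{R/S} = (k₁/k₂)·C_A, so S₂/S₁ = (C_{A,2}/C_{A,1}).
= 3.58/7.15 = 0.501.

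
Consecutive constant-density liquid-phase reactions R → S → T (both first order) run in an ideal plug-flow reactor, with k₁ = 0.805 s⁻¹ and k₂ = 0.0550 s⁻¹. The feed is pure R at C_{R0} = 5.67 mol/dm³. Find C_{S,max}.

At the optimum, C_{S,max}/C_{R0} = (k₁/k₂)^[k₂/(k₂−k₁)].
= (0.805/0.0550)^(0.0550/(0.0550−0.805)) = (14.64)^(-0.07333) = 0.8214.
C_{S,max} = 0.8214×5.67 = 4.66 mol/dm³.

4.66 mol/dm³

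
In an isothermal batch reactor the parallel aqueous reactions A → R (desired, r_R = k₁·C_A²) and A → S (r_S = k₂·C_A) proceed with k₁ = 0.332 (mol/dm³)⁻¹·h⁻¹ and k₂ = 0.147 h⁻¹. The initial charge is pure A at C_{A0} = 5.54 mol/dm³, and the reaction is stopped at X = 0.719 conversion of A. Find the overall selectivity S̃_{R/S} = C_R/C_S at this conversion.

7.21

C_A = C_{A0}(1−X) = 1.557 mol/dm³.
Along a PFR/batch, dC_S/dC_A = −r_S/(r_R+r_S) = −k₂/(k₂+k₁·C_A).
Integrating from C_{A0} to C_A: C_S = (0.147/0.332)·ln[(0.147+0.332·5.54)/(0.147+0.332·1.56)] = 0.4428·ln(1.986/0.6638) = 0.4853 mol/dm³.
Then C_R = (C_{A0}−C_A) − C_S = 3.983 − 0.4853 = 3.498 mol/dm³.
S̃_{R/S} = C_R/C_S = 3.498/0.4853 = 7.21.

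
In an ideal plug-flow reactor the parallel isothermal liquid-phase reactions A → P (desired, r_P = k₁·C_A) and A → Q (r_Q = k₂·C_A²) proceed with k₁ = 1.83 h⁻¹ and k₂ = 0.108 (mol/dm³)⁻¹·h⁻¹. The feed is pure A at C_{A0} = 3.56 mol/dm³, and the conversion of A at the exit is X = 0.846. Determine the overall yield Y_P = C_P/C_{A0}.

0.756

C_A = C_{A0}(1−X) = 0.5482 mol/dm³.
Along a PFR/batch, dC_P/dC_A = −r_P/(r_P+r_Q) = −k₁/(k₁+k₂·C_A).
Integrating from C_{A0} to C_A: C_P = (1.83/0.108)·ln[(1.83+0.108·3.56)/(1.83+0.108·0.548)] = 16.94·ln(2.214/1.889) = 2.692 mol/dm³.
Y_P = C_P/C_{A0} = 2.692/3.56 = 0.756.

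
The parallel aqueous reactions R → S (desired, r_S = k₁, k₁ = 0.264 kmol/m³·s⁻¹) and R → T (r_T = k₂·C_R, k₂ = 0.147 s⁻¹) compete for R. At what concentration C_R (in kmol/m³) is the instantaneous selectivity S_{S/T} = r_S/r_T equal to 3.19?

0.563 kmol/m³

S_{S/T} = (k₁/k₂)·C_R⁻¹ ⇒ C_R = (S·k₂/k₁)^(-1).
= (3.19×0.147/0.264)^(-1) = (1.776)^(-1) = 0.563 kmol/m³.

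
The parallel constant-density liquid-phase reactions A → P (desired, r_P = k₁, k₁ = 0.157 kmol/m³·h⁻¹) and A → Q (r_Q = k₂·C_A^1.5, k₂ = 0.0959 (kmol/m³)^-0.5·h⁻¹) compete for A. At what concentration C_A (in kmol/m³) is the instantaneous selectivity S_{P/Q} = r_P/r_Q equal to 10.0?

S_{P/Q} = (k₁/k₂)·C_A^-1.5 ⇒ C_A = (S·k₂/k₁)^(1/(-1.5)).
= (10.0×0.0959/0.157)^(-0.6667) = (6.108)^(-0.6667) = 0.299 kmol/m³.

0.299 kmol/m³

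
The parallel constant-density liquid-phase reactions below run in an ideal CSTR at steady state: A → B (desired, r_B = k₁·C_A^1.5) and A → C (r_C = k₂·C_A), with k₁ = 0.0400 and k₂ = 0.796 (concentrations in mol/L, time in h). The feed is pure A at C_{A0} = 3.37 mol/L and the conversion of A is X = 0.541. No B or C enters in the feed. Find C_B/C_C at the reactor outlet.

0.0625

Exit C_A = C_{A0}(1−X) = 3.37×0.459 = 1.547 mol/L.
A CSTR operates uniformly at the exit composition, giving r_B = 0.07695 and r_C = 1.231 (each k·C_A^n at C_A = 1.547).
Overall selectivity = C_B/C_C = r_Bτ/(r_Cτ) = r_B/r_C = 0.0625.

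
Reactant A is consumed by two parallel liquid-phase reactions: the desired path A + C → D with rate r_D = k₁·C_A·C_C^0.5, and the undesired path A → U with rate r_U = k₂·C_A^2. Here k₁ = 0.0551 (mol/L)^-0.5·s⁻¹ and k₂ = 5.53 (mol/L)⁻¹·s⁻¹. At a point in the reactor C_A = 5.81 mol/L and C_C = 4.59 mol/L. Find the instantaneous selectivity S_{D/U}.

S_{D/U} = r_D/r_U = (k₁·C_A·C_C^0.5)/(k₂·C_A^2) = (k₁/k₂)·C_A⁻¹·C_C^0.5.
= (0.0551×5.810×4.590^0.5) / (5.53×5.810^2) = 0.6859/186.7 = 0.00367.

0.00367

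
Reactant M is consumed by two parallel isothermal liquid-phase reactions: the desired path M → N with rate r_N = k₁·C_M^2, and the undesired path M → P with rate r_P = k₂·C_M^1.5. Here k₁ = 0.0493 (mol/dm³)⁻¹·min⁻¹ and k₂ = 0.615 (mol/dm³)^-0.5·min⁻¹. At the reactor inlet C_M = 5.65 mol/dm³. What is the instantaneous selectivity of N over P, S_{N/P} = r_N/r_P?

0.191

S_{N/P} = r_N/r_P = (k₁·C_M^2)/(k₂·C_M^1.5) = (k₁/k₂)·C_M^0.5.
= (0.0493×5.650^2) / (0.615×5.650^1.5) = 1.574/8.259 = 0.191.
Since the desired path is higher order in M, keeping C_M high (PFR or concentrated feed) favours N.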